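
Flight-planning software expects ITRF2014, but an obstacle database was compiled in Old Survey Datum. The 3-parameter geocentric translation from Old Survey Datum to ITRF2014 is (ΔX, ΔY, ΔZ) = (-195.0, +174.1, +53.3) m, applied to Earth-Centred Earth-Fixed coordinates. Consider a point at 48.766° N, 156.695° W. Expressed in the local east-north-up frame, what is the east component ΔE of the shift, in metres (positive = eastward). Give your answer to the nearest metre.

The local east axis at (φ, λ) is (−sin λ, cos λ, 0), so ΔE = −sin(-156.695°)·(-195.0) + cos(-156.695°)·174.1 = -237.04 m.

ΔE = -237 m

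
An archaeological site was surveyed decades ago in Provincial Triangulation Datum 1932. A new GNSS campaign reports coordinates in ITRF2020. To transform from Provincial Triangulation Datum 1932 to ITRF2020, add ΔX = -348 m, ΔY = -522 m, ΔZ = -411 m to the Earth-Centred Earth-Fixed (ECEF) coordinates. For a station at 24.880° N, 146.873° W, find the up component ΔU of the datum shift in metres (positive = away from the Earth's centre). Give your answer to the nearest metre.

At φ = 24.880°, λ = -146.873°: sin φ = 0.420719, cos φ = 0.907191, sin λ = -0.546497, cos λ = -0.837461.
ΔU = cos φ cos λ·ΔX + cos φ sin λ·ΔY + sin φ·ΔZ = (0.907191)(-0.837461)(-348) + (0.907191)(-0.546497)(-522) + (0.420719)(-411) = 350.27 m.

ΔU = 350 m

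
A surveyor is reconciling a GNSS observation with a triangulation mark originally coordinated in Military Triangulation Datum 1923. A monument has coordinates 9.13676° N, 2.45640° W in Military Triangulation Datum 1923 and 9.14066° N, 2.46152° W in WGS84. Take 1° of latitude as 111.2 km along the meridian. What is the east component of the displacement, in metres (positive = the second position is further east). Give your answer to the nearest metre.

ΔE = -562 m

Δφ = 9.14066° − 9.13676° = +0.00390°; Δλ = -2.46152° − -2.45640° = -0.00512°.
ΔN = Δφ × 111200 = 433.7 m; ΔE = Δλ × 111200 × cos(9.13676°) = -0.00512 × 111200 × 0.987312 = -562.1 m.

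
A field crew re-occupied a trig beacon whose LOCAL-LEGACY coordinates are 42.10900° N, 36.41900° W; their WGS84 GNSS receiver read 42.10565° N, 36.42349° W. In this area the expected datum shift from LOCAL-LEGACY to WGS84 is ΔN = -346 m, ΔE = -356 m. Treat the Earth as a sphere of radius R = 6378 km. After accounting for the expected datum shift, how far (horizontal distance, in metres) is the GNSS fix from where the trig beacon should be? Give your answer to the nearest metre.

Observed coordinate differences: Δφ = -0.00335°, Δλ = -0.00449°.
Converting to metres (1° lat = 111317 m, cos φ = 0.741871): observed ΔN = -372.9 m, observed ΔE = -370.8 m.
Subtracting the expected shift leaves a residual of -372.9 − (-346) = -26.9 m north and -370.8 − (-356) = -14.8 m east.
Residual distance = √((-26.9)² + (-14.8)²) = 30.7 m.

31 m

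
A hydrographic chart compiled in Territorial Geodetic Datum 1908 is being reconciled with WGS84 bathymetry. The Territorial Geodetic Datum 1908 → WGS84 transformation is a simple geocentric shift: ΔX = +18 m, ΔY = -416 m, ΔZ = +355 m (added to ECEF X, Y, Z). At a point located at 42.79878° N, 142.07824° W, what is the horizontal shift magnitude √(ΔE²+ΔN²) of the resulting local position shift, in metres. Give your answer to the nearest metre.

353 m

The local east axis at (φ, λ) is (−sin λ, cos λ, 0), so ΔE = −sin(-142.07824°)·18 + cos(-142.07824°)·(-416) = 339.22 m.
The local north axis is (−sin φ cos λ, −sin φ sin λ, cos φ), giving ΔN = 9.647 − 173.707 + 260.479 = 96.42 m.
Horizontal magnitude = √(ΔE² + ΔN²) = √(339.22² + 96.42²) = 352.66 m.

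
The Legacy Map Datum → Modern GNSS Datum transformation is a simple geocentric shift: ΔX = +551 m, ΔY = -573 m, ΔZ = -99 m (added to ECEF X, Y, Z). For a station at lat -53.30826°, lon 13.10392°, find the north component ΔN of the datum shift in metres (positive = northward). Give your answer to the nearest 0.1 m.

ΔN = 267.0 m

The local north axis is (−sin φ cos λ, −sin φ sin λ, cos φ), giving ΔN = 430.321 − 104.169 − 59.153 = 267.00 m.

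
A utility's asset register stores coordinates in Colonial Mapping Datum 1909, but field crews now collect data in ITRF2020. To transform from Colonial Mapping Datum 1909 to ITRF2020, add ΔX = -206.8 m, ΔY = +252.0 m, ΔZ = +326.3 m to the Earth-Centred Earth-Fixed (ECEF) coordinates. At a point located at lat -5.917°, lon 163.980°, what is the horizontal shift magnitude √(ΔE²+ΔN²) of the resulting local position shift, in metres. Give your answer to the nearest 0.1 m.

397.9 m

The local east axis at (φ, λ) is (−sin λ, cos λ, 0), so ΔE = −sin(163.980°)·(-206.8) + cos(163.980°)·252.0 = -185.14 m.
The local north axis is (−sin φ cos λ, −sin φ sin λ, cos φ), giving ΔN = 20.491 + 7.169 + 324.562 = 352.22 m.
Horizontal magnitude = √(ΔE² + ΔN²) = √((-185.14)² + 352.22²) = 397.92 m.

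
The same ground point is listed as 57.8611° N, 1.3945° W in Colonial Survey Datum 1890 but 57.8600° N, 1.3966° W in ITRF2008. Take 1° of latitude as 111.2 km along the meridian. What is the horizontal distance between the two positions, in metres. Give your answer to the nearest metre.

174 m

Δφ = 57.8600° − 57.8611° = -0.0011°; Δλ = -1.3966° − -1.3945° = -0.0021°.
ΔN = Δφ × 111200 = -122.3 m; ΔE = Δλ × 111200 × cos(57.8611°) = -0.0021 × 111200 × 0.531974 = -124.2 m.
Distance = √(ΔE² + ΔN²) = √((-124.2)² + (-122.3)²) = 174.3 m.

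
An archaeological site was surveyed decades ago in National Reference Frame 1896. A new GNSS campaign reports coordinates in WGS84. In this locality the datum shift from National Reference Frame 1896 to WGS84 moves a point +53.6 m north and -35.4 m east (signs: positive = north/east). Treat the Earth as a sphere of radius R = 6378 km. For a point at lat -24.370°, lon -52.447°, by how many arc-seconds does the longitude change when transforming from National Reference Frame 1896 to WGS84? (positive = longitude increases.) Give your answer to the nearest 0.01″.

At latitude -24.370°, cos φ = 0.910900.
One radian of longitude at latitude φ spans R cos φ, so Δλ = ΔE / (R cos φ) = -35.4 / (6378000 × 0.910900) = -6.0932e-06 rad = -1.257″.

Δλ = -1.26″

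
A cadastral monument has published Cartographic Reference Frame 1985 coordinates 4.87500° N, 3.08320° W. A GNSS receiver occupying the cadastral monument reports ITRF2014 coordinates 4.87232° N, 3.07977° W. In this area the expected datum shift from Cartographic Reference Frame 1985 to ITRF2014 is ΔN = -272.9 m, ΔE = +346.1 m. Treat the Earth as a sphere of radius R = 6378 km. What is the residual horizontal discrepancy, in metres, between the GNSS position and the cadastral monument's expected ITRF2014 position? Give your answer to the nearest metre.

Observed coordinate differences: Δφ = -0.00268°, Δλ = +0.00343°.
Converting to metres (1° lat = 111317 m, cos φ = 0.996382): observed ΔN = -298.3 m, observed ΔE = 380.4 m.
Subtracting the expected shift leaves a residual of -298.3 − (-272.9) = -25.4 m north and 380.4 − (346.1) = 34.3 m east.
Residual distance = √((-25.4)² + 34.3²) = 42.7 m.

43 m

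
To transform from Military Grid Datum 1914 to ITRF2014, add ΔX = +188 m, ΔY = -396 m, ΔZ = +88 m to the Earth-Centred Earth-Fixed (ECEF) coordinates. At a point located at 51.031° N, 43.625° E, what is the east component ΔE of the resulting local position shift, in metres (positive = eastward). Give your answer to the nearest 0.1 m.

The local east axis at (φ, λ) is (−sin λ, cos λ, 0), so ΔE = −sin(43.625°)·188 + cos(43.625°)·(-396) = -416.36 m.

ΔE = -416.4 m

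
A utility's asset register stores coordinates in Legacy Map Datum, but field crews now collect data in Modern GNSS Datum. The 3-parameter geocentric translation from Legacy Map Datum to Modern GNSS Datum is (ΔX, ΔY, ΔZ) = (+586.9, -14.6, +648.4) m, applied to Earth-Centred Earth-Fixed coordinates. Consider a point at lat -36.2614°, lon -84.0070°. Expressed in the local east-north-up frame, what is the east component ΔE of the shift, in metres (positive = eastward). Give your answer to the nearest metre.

ΔE = 582 m

The local east axis at (φ, λ) is (−sin λ, cos λ, 0), so ΔE = −sin(-84.0070°)·586.9 + cos(-84.0070°)·(-14.6) = 582.17 m.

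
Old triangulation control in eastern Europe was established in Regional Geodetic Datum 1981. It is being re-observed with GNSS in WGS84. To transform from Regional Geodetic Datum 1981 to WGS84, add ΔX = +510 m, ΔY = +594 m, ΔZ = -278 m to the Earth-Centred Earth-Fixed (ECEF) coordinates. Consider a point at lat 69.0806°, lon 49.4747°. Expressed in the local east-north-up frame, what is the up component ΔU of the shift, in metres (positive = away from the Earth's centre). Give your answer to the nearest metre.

The local up (radial) axis is (cos φ cos λ, cos φ sin λ, sin φ), giving ΔU = 118.324 + 161.214 − 259.675 = 19.86 m.

ΔU = 20 m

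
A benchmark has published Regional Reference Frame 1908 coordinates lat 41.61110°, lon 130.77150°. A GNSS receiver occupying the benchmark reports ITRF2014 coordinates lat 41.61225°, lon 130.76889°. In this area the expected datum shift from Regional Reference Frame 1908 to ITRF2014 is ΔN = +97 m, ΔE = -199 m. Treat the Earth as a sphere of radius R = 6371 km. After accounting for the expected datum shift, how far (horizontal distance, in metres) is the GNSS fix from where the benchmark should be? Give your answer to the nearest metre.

Observed coordinate differences: Δφ = +0.00115°, Δλ = -0.00261°.
Converting to metres (1° lat = 111195 m, cos φ = 0.747669): observed ΔN = 127.9 m, observed ΔE = -217.0 m.
Subtracting the expected shift leaves a residual of 127.9 − (97) = 30.9 m north and -217.0 − (-199) = -18.0 m east.
Residual distance = √(30.9² + (-18.0)²) = 35.7 m.

36 m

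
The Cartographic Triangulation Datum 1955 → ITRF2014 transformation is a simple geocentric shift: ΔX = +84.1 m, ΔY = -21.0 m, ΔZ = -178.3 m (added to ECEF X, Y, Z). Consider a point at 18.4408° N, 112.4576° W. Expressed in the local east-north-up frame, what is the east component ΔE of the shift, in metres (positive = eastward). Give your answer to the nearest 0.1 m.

ΔE = 85.7 m

At φ = 18.4408°, λ = -112.4576°: sin φ = 0.316325, cos φ = 0.948651, sin λ = -0.924162, cos λ = -0.382000.
ΔE = −sin λ·ΔX + cos λ·ΔY = −(-0.924162)·(84.1) + (-0.382000)·(-21.0) = 85.74 m.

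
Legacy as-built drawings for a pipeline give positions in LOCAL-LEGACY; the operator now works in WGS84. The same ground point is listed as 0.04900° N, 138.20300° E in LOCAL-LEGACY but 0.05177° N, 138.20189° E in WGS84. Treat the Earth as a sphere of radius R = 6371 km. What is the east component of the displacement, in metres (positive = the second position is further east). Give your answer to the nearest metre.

Δφ = 0.05177° − 0.04900° = +0.00277°; Δλ = 138.20189° − 138.20300° = -0.00111°.
1° along a meridian = πR/180 = 111195 m.
ΔN = Δφ × 111195 = 308.0 m; ΔE = Δλ × 111195 × cos(0.04900°) = -0.00111 × 111195 × 1.000000 = -123.4 m.

ΔE = -123 m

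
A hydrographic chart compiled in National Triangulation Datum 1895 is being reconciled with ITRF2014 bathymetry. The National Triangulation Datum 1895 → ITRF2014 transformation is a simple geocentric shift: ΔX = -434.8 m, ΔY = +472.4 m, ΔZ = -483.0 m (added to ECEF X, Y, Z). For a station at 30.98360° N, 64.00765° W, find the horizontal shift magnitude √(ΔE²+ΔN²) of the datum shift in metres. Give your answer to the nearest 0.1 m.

208.0 m

At φ = 30.98360°, λ = -64.00765°: sin φ = 0.514793, cos φ = 0.857315, sin λ = -0.898853, cos λ = 0.438251.
ΔE = −sin λ·ΔX + cos λ·ΔY = −(-0.898853)·(-434.8) + (0.438251)·(472.4) = -183.79 m.
ΔN = −sin φ cos λ·ΔX − sin φ sin λ·ΔY + cos φ·ΔZ = −(0.514793)(0.438251)(-434.8) − (0.514793)(-0.898853)(472.4) + (0.857315)(-483.0) = -97.40 m.
Horizontal magnitude = √(ΔE² + ΔN²) = √((-183.79)² + (-97.40)²) = 208.00 m.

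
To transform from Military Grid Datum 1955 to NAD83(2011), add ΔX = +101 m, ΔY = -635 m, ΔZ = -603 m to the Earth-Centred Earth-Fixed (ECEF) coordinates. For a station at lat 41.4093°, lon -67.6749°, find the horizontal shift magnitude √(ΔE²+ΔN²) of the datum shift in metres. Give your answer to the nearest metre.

The local east axis at (φ, λ) is (−sin λ, cos λ, 0), so ΔE = −sin(-67.6749°)·101 + cos(-67.6749°)·(-635) = -147.78 m.
The local north axis is (−sin φ cos λ, −sin φ sin λ, cos φ), giving ΔN = -25.377 − 388.528 − 452.252 = -866.16 m.
Horizontal magnitude = √(ΔE² + ΔN²) = √((-147.78)² + (-866.16)²) = 878.67 m.

879 m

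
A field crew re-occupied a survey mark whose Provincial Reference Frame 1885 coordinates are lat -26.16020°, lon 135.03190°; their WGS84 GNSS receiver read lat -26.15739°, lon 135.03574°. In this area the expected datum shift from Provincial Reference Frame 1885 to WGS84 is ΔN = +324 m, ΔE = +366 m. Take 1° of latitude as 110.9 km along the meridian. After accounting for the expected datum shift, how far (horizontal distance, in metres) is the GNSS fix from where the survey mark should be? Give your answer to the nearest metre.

20 m

Observed coordinate differences: Δφ = +0.00281°, Δλ = +0.00384°.
Converting to metres (1° lat = 110900 m, cos φ = 0.897565): observed ΔN = 311.6 m, observed ΔE = 382.2 m.
Subtracting the expected shift leaves a residual of 311.6 − (324) = -12.4 m north and 382.2 − (366) = 16.2 m east.
Residual distance = √((-12.4)² + 16.2²) = 20.4 m.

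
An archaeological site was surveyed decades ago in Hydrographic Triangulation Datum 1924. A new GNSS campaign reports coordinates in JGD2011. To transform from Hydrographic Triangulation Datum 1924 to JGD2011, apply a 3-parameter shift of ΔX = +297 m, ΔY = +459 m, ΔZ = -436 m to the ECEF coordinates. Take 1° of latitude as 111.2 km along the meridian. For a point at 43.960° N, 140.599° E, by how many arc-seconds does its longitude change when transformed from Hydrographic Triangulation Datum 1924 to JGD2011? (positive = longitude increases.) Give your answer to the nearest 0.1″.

sin φ = 0.694156, cos φ = 0.719825, sin λ = 0.634744, cos λ = -0.772722.
East component: ΔE = −sin λ·ΔX + cos λ·ΔY = −(0.634744)(297) + (-0.772722)(459) = -543.20 m.
1° of latitude spans 111200 m; at latitude φ, 1° of longitude spans that × cos φ = 80044.5 m, so Δλ = -543.20 / 80044.5 × 3600 = -24.430″.

Δλ = -24.4″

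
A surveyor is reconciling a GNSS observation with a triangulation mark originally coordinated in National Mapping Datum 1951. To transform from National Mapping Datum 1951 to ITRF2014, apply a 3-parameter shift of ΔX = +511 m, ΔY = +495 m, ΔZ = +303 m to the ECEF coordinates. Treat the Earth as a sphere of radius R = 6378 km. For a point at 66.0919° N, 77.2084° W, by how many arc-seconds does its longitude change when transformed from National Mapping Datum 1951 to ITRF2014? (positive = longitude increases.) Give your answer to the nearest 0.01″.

sin φ = 0.914197, cos φ = 0.405271, sin λ = -0.975182, cos λ = 0.221406.
East component: ΔE = −sin λ·ΔX + cos λ·ΔY = −(-0.975182)(511) + (0.221406)(495) = 607.91 m.
1° of latitude spans πR/180 = 111317 m; at latitude φ, 1° of longitude spans that × cos φ = 45113.6 m, so Δλ = 607.91 / 45113.6 × 3600 = 48.511″.

Δλ = 48.51″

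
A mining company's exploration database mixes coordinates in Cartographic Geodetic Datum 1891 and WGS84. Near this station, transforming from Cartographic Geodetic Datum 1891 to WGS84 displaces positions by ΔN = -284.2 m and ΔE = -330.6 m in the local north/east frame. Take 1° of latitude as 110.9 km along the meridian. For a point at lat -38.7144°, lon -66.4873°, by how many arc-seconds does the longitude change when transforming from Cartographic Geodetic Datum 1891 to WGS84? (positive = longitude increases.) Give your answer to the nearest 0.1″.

Δλ = -13.8″

At latitude -38.7144°, cos φ = 0.780273.
1° of longitude at this latitude = 110.9 × cos φ = 86.53 km, so Δλ = -330.6 / 86532.3 = -0.0038205° = -13.754″.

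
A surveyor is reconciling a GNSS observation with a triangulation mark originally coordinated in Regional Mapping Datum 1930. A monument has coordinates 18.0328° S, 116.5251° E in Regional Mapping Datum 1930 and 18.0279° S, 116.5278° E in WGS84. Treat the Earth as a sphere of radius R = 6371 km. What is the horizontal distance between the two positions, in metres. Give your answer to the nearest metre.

615 m

Δφ = -18.0279° − -18.0328° = +0.0049°; Δλ = 116.5278° − 116.5251° = +0.0027°.
1° along a meridian = πR/180 = 111195 m.
ΔN = Δφ × 111195 = 544.9 m; ΔE = Δλ × 111195 × cos(-18.0328°) = +0.0027 × 111195 × 0.950879 = 285.5 m.
Distance = √(ΔE² + ΔN²) = √(285.5² + 544.9²) = 615.1 m.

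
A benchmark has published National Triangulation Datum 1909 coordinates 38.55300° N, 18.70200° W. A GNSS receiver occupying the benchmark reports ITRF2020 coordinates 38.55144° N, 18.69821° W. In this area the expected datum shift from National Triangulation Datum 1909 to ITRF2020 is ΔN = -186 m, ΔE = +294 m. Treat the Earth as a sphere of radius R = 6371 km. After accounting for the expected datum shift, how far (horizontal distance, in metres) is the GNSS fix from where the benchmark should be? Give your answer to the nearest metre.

Observed coordinate differences: Δφ = -0.00156°, Δλ = +0.00379°.
Converting to metres (1° lat = 111195 m, cos φ = 0.782032): observed ΔN = -173.5 m, observed ΔE = 329.6 m.
Subtracting the expected shift leaves a residual of -173.5 − (-186) = 12.5 m north and 329.6 − (294) = 35.6 m east.
Residual distance = √(12.5² + 35.6²) = 37.7 m.

38 m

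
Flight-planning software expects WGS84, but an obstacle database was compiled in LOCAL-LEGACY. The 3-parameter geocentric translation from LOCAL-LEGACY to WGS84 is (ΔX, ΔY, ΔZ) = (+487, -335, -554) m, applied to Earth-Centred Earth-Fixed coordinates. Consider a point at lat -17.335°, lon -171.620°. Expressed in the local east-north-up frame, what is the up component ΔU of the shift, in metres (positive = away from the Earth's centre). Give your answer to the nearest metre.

The local up (radial) axis is (cos φ cos λ, cos φ sin λ, sin φ), giving ΔU = -459.917 + 46.605 + 165.069 = -248.24 m.

ΔU = -248 m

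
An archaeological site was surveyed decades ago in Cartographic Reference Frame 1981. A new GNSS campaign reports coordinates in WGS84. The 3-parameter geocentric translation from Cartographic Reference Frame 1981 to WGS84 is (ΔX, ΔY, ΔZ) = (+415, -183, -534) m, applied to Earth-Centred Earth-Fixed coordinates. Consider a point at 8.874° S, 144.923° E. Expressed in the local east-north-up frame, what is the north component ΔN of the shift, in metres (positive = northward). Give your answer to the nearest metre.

ΔN = -596 m

The local north axis is (−sin φ cos λ, −sin φ sin λ, cos φ), giving ΔN = -52.392 − 16.223 − 527.608 = -596.22 m.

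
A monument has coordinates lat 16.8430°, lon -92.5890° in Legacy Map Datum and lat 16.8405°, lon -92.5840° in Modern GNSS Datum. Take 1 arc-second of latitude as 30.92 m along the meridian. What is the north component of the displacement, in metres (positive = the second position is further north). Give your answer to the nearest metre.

Δφ = 16.8405° − 16.8430° = -0.0025°; Δλ = -92.5840° − -92.5890° = +0.0050°.
1° of latitude = 3600 × 30.92 = 111312 m.
ΔN = Δφ × 111312 = -278.3 m; ΔE = Δλ × 111312 × cos(16.8430°) = +0.0050 × 111312 × 0.957102 = 532.7 m.

ΔN = -278 m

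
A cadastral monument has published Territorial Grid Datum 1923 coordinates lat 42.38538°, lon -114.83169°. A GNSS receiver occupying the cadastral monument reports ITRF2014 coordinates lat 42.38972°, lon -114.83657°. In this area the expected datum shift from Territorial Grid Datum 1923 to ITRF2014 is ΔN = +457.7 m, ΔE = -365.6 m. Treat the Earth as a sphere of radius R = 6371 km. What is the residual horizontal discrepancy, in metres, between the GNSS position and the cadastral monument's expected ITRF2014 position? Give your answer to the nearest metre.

43 m

Observed coordinate differences: Δφ = +0.00434°, Δλ = -0.00488°.
Converting to metres (1° lat = 111195 m, cos φ = 0.738627): observed ΔN = 482.6 m, observed ΔE = -400.8 m.
Subtracting the expected shift leaves a residual of 482.6 − (457.7) = 24.9 m north and -400.8 − (-365.6) = -35.2 m east.
Residual distance = √(24.9² + (-35.2)²) = 43.1 m.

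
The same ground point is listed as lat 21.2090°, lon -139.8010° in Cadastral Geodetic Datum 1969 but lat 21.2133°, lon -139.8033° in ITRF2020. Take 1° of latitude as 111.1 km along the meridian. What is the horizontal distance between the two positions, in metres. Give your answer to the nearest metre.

Δφ = 21.2133° − 21.2090° = +0.0043°; Δλ = -139.8033° − -139.8010° = -0.0023°.
ΔN = Δφ × 111100 = 477.7 m; ΔE = Δλ × 111100 × cos(21.2090°) = -0.0023 × 111100 × 0.932267 = -238.2 m.
Distance = √(ΔE² + ΔN²) = √((-238.2)² + 477.7²) = 533.8 m.

534 m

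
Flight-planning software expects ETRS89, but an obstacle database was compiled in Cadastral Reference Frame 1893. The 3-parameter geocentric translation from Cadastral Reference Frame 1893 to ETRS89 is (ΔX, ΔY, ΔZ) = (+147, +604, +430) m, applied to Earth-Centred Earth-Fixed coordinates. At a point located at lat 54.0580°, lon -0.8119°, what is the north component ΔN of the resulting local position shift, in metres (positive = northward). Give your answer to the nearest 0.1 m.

At φ = 54.0580°, λ = -0.8119°: sin φ = 0.809612, cos φ = 0.586966, sin λ = -0.014170, cos λ = 0.999900.
ΔN = −sin φ cos λ·ΔX − sin φ sin λ·ΔY + cos φ·ΔZ = −(0.809612)(0.999900)(147) − (0.809612)(-0.014170)(604) + (0.586966)(430) = 140.32 m.

ΔN = 140.3 m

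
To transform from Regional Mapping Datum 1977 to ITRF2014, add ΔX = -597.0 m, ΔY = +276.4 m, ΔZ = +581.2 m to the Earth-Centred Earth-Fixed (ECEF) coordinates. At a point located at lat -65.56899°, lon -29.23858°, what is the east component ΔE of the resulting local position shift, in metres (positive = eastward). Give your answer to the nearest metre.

The local east axis at (φ, λ) is (−sin λ, cos λ, 0), so ΔE = −sin(-29.23858°)·(-597.0) + cos(-29.23858°)·276.4 = -50.42 m.

ΔE = -50 m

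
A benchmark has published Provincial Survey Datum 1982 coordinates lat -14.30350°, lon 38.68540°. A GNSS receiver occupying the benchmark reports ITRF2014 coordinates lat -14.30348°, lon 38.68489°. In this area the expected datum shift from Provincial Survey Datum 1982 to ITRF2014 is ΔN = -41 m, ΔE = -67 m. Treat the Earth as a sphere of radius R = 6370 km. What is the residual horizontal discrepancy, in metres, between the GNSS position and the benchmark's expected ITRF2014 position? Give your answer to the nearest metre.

45 m

Observed coordinate differences: Δφ = +0.00002°, Δλ = -0.00051°.
Converting to metres (1° lat = 111177 m, cos φ = 0.969001): observed ΔN = 2.2 m, observed ΔE = -54.9 m.
Subtracting the expected shift leaves a residual of 2.2 − (-41) = 43.2 m north and -54.9 − (-67) = 12.1 m east.
Residual distance = √(43.2² + 12.1²) = 44.9 m.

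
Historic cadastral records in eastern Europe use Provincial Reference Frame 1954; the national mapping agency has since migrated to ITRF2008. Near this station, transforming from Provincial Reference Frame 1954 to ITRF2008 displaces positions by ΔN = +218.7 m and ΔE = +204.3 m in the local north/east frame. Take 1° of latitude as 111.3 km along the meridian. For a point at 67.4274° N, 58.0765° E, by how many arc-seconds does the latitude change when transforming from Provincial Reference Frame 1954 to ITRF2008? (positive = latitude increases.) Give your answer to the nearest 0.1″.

Δφ = 7.1″

1° of latitude = 111.3 km, so Δφ = 218.7 / 111300 = 0.0019650° = 7.074″.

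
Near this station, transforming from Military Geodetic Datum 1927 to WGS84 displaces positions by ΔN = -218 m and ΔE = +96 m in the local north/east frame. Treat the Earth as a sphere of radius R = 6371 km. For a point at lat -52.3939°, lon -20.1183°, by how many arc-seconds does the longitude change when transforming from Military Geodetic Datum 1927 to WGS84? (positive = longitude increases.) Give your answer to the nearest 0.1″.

At latitude -52.3939°, cos φ = 0.610230.
One radian of longitude at latitude φ spans R cos φ, so Δλ = ΔE / (R cos φ) = 96.0 / (6371000 × 0.610230) = 2.4693e-05 rad = 5.093″.

Δλ = 5.1″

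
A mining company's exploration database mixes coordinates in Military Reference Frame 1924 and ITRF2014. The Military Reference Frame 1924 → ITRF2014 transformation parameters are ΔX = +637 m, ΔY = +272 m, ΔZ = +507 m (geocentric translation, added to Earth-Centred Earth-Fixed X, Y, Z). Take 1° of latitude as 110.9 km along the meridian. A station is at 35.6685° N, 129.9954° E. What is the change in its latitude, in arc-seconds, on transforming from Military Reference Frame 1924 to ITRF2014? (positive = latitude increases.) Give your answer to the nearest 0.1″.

sin φ = 0.583095, cos φ = 0.812404, sin λ = 0.766096, cos λ = -0.642726.
North component: ΔN = −sin φ cos λ·ΔX − sin φ sin λ·ΔY + cos φ·ΔZ = −(0.583095)(-0.642726)(637) − (0.583095)(0.766096)(272) + (0.812404)(507) = 529.11 m.
1° of latitude spans 110900 m, so Δφ = 529.11 / 110900 × 3600 = 17.176″.

Δφ = 17.2″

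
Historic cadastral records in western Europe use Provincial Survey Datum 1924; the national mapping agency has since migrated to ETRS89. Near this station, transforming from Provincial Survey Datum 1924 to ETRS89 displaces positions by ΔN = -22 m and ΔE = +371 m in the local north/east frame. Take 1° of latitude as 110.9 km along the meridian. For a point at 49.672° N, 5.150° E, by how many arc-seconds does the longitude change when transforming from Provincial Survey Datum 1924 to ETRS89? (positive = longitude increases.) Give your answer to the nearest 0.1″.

At latitude 49.672°, cos φ = 0.647162.
1° of longitude at this latitude = 110.9 × cos φ = 71.77 km, so Δλ = 371.0 / 71770.3 = 0.0051693° = 18.609″.

Δλ = 18.6″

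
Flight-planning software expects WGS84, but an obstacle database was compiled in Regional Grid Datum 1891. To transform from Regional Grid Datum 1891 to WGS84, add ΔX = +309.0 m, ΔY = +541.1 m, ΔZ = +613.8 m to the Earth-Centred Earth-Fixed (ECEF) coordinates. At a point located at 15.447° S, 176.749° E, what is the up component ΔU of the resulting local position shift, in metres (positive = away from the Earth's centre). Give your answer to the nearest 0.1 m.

ΔU = -431.3 m

At φ = -15.447°, λ = 176.749°: sin φ = -0.266347, cos φ = 0.963877, sin λ = 0.056710, cos λ = -0.998391.
ΔU = cos φ cos λ·ΔX + cos φ sin λ·ΔY + sin φ·ΔZ = (0.963877)(-0.998391)(309.0) + (0.963877)(0.056710)(541.1) + (-0.266347)(613.8) = -431.27 m.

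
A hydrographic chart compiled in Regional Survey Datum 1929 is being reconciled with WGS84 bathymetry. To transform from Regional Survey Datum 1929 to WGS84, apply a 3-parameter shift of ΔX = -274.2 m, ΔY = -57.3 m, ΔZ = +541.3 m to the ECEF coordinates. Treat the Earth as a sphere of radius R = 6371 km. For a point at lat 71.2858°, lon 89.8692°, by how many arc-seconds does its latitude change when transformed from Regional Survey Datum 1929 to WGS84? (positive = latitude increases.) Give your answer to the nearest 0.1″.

sin φ = 0.947131, cos φ = 0.320848, sin λ = 0.999997, cos λ = 0.002283.
North component: ΔN = −sin φ cos λ·ΔX − sin φ sin λ·ΔY + cos φ·ΔZ = −(0.947131)(0.002283)(-274.2) − (0.947131)(0.999997)(-57.3) + (0.320848)(541.3) = 228.54 m.
1° of latitude spans πR/180 = 111195 m, so Δφ = 228.54 / 111195 × 3600 = 7.399″.

Δφ = 7.4″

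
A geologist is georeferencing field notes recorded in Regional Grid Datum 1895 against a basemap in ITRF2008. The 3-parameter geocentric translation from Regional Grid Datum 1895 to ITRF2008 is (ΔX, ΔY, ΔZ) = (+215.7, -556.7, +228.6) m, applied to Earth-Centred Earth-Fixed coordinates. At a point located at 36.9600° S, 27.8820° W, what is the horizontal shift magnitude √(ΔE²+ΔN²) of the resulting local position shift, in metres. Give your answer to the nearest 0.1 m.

At φ = -36.9600°, λ = -27.8820°: sin φ = -0.601257, cos φ = 0.799055, sin λ = -0.467652, cos λ = 0.883913.
ΔE = −sin λ·ΔX + cos λ·ΔY = −(-0.467652)·(215.7) + (0.883913)·(-556.7) = -391.20 m.
ΔN = −sin φ cos λ·ΔX − sin φ sin λ·ΔY + cos φ·ΔZ = −(-0.601257)(0.883913)(215.7) − (-0.601257)(-0.467652)(-556.7) + (0.799055)(228.6) = 453.83 m.
Horizontal magnitude = √(ΔE² + ΔN²) = √((-391.20)² + 453.83²) = 599.17 m.

599.2 m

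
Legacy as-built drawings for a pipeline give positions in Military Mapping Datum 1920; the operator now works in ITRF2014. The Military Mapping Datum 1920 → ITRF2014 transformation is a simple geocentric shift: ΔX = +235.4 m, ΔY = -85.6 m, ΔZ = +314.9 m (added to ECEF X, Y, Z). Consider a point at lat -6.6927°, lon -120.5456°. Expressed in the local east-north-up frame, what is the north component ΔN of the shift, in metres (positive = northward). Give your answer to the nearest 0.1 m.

ΔN = 307.4 m

At φ = -6.6927°, λ = -120.5456°: sin φ = -0.116544, cos φ = 0.993186, sin λ = -0.861225, cos λ = -0.508224.
ΔN = −sin φ cos λ·ΔX − sin φ sin λ·ΔY + cos φ·ΔZ = −(-0.116544)(-0.508224)(235.4) − (-0.116544)(-0.861225)(-85.6) + (0.993186)(314.9) = 307.40 m.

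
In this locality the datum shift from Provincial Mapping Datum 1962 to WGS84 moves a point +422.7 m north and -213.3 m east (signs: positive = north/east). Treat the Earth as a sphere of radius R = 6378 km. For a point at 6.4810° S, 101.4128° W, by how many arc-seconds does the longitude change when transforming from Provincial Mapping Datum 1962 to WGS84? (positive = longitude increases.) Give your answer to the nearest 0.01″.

At latitude -6.4810°, cos φ = 0.993609.
One radian of longitude at latitude φ spans R cos φ, so Δλ = ΔE / (R cos φ) = -213.3 / (6378000 × 0.993609) = -3.3658e-05 rad = -6.942″.

Δλ = -6.94″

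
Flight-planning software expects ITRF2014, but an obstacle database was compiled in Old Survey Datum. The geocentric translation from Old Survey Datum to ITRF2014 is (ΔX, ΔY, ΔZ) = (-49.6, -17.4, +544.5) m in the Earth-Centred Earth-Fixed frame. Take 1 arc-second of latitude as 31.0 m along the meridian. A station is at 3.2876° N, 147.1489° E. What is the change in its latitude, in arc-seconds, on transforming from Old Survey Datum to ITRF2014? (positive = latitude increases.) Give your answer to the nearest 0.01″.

Δφ = 17.48″

sin φ = 0.057348, cos φ = 0.998354, sin λ = 0.542458, cos λ = -0.840083.
North component: ΔN = −sin φ cos λ·ΔX − sin φ sin λ·ΔY + cos φ·ΔZ = −(0.057348)(-0.840083)(-49.6) − (0.057348)(0.542458)(-17.4) + (0.998354)(544.5) = 541.76 m.
1° of latitude spans 3600 × 31.00 = 111600 m, so Δφ = 541.76 / 111600 × 3600 = 17.476″.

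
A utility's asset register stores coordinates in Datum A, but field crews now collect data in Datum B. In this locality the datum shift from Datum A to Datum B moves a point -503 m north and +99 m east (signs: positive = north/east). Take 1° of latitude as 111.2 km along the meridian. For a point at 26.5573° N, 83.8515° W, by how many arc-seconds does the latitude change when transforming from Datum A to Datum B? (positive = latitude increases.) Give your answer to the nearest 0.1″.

1° of latitude = 111.2 km, so Δφ = -503.0 / 111200 = -0.0045234° = -16.284″.

Δφ = -16.3″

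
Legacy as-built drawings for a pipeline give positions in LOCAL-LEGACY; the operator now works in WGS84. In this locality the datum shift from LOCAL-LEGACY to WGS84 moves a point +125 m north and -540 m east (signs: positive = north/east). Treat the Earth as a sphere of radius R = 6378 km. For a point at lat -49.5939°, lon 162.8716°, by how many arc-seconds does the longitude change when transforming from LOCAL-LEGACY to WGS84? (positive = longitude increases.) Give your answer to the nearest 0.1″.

Δλ = -26.9″

At latitude -49.5939°, cos φ = 0.648201.
One radian of longitude at latitude φ spans R cos φ, so Δλ = ΔE / (R cos φ) = -540.0 / (6378000 × 0.648201) = -1.3062e-04 rad = -26.942″.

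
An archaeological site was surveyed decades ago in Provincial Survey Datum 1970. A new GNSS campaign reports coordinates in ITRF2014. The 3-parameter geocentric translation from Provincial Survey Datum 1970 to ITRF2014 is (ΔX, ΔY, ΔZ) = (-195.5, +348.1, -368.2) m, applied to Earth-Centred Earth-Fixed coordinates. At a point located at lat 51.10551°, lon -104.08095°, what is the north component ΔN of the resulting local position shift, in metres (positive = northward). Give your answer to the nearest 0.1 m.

ΔN = -5.4 m

At φ = 51.10551°, λ = -104.08095°: sin φ = 0.778304, cos φ = 0.627888, sin λ = -0.969953, cos λ = -0.243293.
ΔN = −sin φ cos λ·ΔX − sin φ sin λ·ΔY + cos φ·ΔZ = −(0.778304)(-0.243293)(-195.5) − (0.778304)(-0.969953)(348.1) + (0.627888)(-368.2) = -5.42 m.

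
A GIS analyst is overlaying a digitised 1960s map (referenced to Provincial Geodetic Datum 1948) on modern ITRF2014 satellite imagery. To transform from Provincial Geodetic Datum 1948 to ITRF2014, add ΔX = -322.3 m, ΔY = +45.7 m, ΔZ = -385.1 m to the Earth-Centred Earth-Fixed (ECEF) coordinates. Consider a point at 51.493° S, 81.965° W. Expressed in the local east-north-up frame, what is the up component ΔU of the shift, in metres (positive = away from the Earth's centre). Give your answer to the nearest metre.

ΔU = 245 m

The local up (radial) axis is (cos φ cos λ, cos φ sin λ, sin φ), giving ΔU = -28.049 − 28.174 + 301.353 = 245.13 m.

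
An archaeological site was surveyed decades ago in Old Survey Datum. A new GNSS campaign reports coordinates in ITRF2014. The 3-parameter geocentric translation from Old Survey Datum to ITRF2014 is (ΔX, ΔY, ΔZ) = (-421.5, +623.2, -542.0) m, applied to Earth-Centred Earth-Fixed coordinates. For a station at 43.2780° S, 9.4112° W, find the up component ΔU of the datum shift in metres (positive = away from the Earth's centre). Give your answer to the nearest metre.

ΔU = -5 m

At φ = -43.2780°, λ = -9.4112°: sin φ = -0.685539, cos φ = 0.728036, sin λ = -0.163519, cos λ = 0.986540.
ΔU = cos φ cos λ·ΔX + cos φ sin λ·ΔY + sin φ·ΔZ = (0.728036)(0.986540)(-421.5) + (0.728036)(-0.163519)(623.2) + (-0.685539)(-542.0) = -5.37 m.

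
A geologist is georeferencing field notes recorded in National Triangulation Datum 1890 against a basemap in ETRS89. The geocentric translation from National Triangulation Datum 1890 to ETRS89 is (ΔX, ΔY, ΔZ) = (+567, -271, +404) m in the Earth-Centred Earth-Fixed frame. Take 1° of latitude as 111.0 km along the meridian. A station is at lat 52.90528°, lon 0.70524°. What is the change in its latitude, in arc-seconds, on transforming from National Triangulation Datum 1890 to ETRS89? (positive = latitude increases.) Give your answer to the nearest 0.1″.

Δφ = -6.7″

sin φ = 0.797640, cos φ = 0.603134, sin λ = 0.012308, cos λ = 0.999924.
North component: ΔN = −sin φ cos λ·ΔX − sin φ sin λ·ΔY + cos φ·ΔZ = −(0.797640)(0.999924)(567) − (0.797640)(0.012308)(-271) + (0.603134)(404) = -205.90 m.
1° of latitude spans 111000 m, so Δφ = -205.90 / 111000 × 3600 = -6.678″.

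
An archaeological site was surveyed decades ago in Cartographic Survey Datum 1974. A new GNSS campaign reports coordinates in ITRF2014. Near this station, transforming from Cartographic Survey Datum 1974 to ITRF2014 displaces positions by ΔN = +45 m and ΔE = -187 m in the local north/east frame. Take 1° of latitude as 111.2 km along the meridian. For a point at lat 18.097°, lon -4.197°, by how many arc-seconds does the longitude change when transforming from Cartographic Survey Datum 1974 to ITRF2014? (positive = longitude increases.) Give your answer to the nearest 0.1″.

Δλ = -6.4″

At latitude 18.097°, cos φ = 0.950532.
1° of longitude at this latitude = 111.2 × cos φ = 105.70 km, so Δλ = -187.0 / 105699.2 = -0.0017692° = -6.369″.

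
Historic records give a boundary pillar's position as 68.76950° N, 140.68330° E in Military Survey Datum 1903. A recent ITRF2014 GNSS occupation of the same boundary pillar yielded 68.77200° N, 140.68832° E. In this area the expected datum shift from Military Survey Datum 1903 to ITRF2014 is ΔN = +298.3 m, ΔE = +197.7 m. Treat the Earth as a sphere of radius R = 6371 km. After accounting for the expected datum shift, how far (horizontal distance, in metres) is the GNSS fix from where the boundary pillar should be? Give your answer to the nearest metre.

21 m

Observed coordinate differences: Δφ = +0.00250°, Δλ = +0.00502°.
Converting to metres (1° lat = 111195 m, cos φ = 0.362121): observed ΔN = 278.0 m, observed ΔE = 202.1 m.
Subtracting the expected shift leaves a residual of 278.0 − (298.3) = -20.3 m north and 202.1 − (197.7) = 4.4 m east.
Residual distance = √((-20.3)² + 4.4²) = 20.8 m.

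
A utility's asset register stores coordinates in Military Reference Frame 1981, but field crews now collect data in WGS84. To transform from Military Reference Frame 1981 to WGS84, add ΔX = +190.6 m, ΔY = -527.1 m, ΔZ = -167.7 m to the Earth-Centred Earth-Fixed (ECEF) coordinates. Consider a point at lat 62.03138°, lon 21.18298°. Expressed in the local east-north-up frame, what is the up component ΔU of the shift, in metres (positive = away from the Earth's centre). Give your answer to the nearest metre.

ΔU = -154 m

The local up (radial) axis is (cos φ cos λ, cos φ sin λ, sin φ), giving ΔU = 83.349 − 89.326 − 148.113 = -154.09 m.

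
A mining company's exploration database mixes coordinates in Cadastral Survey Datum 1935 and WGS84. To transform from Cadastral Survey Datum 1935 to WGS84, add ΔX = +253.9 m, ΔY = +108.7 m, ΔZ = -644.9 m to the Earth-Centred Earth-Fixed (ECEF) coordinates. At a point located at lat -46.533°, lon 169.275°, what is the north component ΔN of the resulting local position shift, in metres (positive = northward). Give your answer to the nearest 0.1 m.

The local north axis is (−sin φ cos λ, −sin φ sin λ, cos φ), giving ΔN = -181.054 + 14.681 − 443.650 = -610.02 m.

ΔN = -610.0 m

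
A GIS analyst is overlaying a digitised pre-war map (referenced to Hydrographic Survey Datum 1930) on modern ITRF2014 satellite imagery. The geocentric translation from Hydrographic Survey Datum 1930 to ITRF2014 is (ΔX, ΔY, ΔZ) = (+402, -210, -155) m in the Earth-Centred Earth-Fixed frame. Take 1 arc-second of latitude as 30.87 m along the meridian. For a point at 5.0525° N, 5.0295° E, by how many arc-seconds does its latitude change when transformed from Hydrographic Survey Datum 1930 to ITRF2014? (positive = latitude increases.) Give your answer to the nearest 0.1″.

Δφ = -6.1″

sin φ = 0.088069, cos φ = 0.996114, sin λ = 0.087669, cos λ = 0.996150.
North component: ΔN = −sin φ cos λ·ΔX − sin φ sin λ·ΔY + cos φ·ΔZ = −(0.088069)(0.996150)(402) − (0.088069)(0.087669)(-210) + (0.996114)(-155) = -188.04 m.
1° of latitude spans 3600 × 30.87 = 111132 m, so Δφ = -188.04 / 111132 × 3600 = -6.091″.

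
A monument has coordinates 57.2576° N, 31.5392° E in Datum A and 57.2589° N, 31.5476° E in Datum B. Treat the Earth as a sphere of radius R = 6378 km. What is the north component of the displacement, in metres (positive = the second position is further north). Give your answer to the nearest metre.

Δφ = 57.2589° − 57.2576° = +0.0013°; Δλ = 31.5476° − 31.5392° = +0.0084°.
1° along a meridian = πR/180 = 111317 m.
ΔN = Δφ × 111317 = 144.7 m; ΔE = Δλ × 111317 × cos(57.2576°) = +0.0084 × 111317 × 0.540863 = 505.7 m.

ΔN = 145 m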